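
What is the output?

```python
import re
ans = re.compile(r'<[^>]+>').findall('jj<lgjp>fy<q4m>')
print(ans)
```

Since nothing is captured, `findall` lists the 2 matched substrings directly.

['<lgjp>', '<q4m>']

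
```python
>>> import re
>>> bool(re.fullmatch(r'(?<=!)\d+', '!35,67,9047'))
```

`fullmatch` succeeds only if the pattern covers the string from start to end.
Here the string isn't matched end-to-end, so the call returns None, and `bool(None)` is False.

False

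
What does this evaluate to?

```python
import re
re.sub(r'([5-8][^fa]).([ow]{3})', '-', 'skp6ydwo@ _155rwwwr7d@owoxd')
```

'skp6ydwo@ _1-r-xd'

Pattern: a character in [5-8], then any character except [fa] (captured); then any character; then exactly 3 of one of [ow] (captured).
Matches: at [12:18] → '55rwww'; at [19:25] → '7d@owo'.
Each match is replaced by '-'.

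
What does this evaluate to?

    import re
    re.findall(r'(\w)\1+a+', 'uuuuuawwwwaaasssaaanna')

['u', 'w', 's', 'n']

`\1` has to match the exact text group 1 already captured.
Scanning left to right: at [0:6] match 'uuuuua', group 1 = 'u'; at [6:13] match 'wwwwaaa', group 1 = 'w'; at [13:19] match 'sssaaa', group 1 = 's'; at [19:22] match 'nna', group 1 = 'n'.
Because there's exactly one group, `findall` drops the full match and keeps group 1 from each hit.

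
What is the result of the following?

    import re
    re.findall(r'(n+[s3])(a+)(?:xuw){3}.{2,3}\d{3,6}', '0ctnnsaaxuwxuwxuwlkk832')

[('nns', 'aa')]

Pattern: one or more of the literal 'n', then one of [s3] (captured); then one or more of a literal 'a' (captured); then the literal 'xuw' repeated 3 times, then 2 to 3 of any character, then 3 to 6 of a digit.
Walking the string: at [3:23] match 'nnsaaxuwxuwxuwlkk832', groups = ('nns', 'aa').
With 2 capturing groups, `findall` returns a 2-tuple per match.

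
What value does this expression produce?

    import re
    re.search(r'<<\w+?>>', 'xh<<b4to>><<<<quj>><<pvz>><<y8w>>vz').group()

'<<b4to>>'

`re.search` scans for the first position where the pattern succeeds.
The match spans [2:10] → '<<b4to>>'.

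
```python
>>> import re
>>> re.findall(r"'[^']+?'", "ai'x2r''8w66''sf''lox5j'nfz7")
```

`findall` yields the raw match text (4 of them) because the pattern has no groups.

["'x2r'", "'8w66'", "'sf'", "'lox5j'"]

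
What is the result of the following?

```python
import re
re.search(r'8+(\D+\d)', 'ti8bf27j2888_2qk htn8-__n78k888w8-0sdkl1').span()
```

The match spans [2:6] → '8bf2'.

(2, 6)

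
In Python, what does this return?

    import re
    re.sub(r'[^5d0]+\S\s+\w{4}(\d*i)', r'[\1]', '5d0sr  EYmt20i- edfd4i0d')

'5d0[20i]- edfd4i0d'

The pattern matches one or more of any character except [5d0]; then a non-whitespace character, then one or more of whitespace, then exactly 4 of a word character; then zero or more of a digit, then a literal 'i' (captured).
The replacement refers to a captured group, so each match is rewritten using its own captured text.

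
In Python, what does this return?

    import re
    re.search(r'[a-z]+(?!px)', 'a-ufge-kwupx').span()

The negative lookahead/lookbehind blocks any match where the forbidden context is present.
`re.search` tries every starting position until one works.
The match spans [0:1] → 'a'.

(0, 1)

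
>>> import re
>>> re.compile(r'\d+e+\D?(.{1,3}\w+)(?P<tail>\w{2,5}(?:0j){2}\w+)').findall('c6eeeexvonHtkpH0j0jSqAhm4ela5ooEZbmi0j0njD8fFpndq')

[('vonHtk', 'pH0j0jSqAhm4ela5ooEZbmi0j0njD8fFpndq')]

The pattern matches one or more of a digit, then one or more of the literal 'e'; then optionally a non-digit; then 1 to 3 of any character, then one or more of a word character (captured); then 2 to 5 of a word character, then the literal '0j' repeated 2 times, then one or more of a word character (captured as 'tail').
Scanning left to right: at [1:49] match '6eeeexvonHtkpH0j0jSqAhm4ela5ooEZbmi0j0njD8fFpndq', groups = ('vonHtk', 'pH0j0jSqAhm4ela5ooEZbmi0j0njD8fFpndq').
With 2 capturing groups, `findall` returns a 2-tuple per match.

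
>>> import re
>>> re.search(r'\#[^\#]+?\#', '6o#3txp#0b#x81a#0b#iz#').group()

`re.search` tries every starting position until one works.
The match spans [2:8] → '#3txp#'.

'#3txp#'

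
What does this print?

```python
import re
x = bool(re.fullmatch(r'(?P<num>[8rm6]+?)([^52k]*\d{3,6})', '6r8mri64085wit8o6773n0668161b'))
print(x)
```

`fullmatch` succeeds only if the pattern covers the string from start to end.
Here the pattern can't cover the whole string, so the call returns None, and `bool(None)` is False.

False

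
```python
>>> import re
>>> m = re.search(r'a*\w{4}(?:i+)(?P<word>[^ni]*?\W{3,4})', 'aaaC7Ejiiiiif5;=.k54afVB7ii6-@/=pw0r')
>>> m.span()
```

The match spans [0:17] → 'aaaC7Ejiiiiif5;=.'.

(0, 17)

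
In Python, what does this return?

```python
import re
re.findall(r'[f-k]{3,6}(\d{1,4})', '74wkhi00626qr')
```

['0062']

The pattern matches 3 to 6 of a character in [f-k]; then 1 to 4 of a digit (captured).
Matches: at [3:10] match 'khi0062', group 1 = '0062'.
Because there's exactly one group, `findall` drops the full match and keeps group 1 from the one hit.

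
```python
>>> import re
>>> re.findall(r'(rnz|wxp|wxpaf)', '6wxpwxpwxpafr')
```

Branches in `(...|...)` are attempted left-to-right; the first branch that allows the whole pattern to succeed is taken.
With a single group, `findall` returns only what that group captured — 3 items.

['wxp', 'wxp', 'wxp']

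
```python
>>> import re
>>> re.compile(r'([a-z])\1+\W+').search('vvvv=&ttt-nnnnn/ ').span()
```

(0, 6)

After group 1 captures some text, `\1` only succeeds where that same text appears again.
`search` walks the string left to right and returns the first match it finds.
The match spans [0:6] → 'vvvv=&'.
Captured: group 1 = 'v'.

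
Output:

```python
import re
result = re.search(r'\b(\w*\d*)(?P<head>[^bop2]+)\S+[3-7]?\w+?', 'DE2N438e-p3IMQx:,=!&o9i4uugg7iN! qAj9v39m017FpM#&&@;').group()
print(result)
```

The pattern matches a word boundary (`\b`, zero-width); then zero or more of a word character, then zero or more of a digit (captured); then one or more of any character except [bop2] (captured as 'head'); then one or more of a non-whitespace character, then optionally a character in [3-7], then one or more of a word character (lazy).
`search` walks the string left to right and returns the first match it finds.
The match spans [0:31] → 'DE2N438e-p3IMQx:,=!&o9i4uugg7iN'.
Captured: group 1 = 'DE2N438e', group 2 = '-'.

DE2N438e-p3IMQx:,=!&o9i4uugg7iN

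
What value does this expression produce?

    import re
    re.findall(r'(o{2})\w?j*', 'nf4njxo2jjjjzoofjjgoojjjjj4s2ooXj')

['oo', 'oo', 'oo']

This matches exactly 2 of a literal 'o' (captured); then optionally a word character, then zero or more of the literal 'j'.
`findall` collects group 1 from each match (3 total).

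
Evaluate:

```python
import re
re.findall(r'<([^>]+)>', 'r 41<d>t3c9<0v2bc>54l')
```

['d', '0v2bc']

Scanning left to right: at [4:7] match '<d>', group 1 = 'd'; at [11:18] match '<0v2bc>', group 1 = '0v2bc'.
Because there's exactly one group, `findall` drops the full match and keeps group 1 from each hit.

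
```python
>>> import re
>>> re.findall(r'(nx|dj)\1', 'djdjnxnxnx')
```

['dj', 'nx']

After group 1 captures some text, `\1` only succeeds where that same text appears again.
Because there's exactly one group, `findall` drops the full match and keeps group 1 from each hit.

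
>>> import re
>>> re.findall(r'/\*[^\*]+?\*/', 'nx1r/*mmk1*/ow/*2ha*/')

['/*mmk1*/', '/*2ha*/']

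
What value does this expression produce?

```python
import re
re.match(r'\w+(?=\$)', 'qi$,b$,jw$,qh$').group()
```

'qi'

`re.match` only tries the pattern at the start of the string.
The match spans [0:2] → 'qi'.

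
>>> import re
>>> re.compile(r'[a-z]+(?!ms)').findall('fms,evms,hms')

['fms', 'evms', 'hms']

`(?!…)`/`(?<!…)` only lets a position through if the neighbouring text does NOT match; no characters are consumed.
Scanning left to right: at [0:3] → 'fms'; at [4:8] → 'evms'; at [9:12] → 'hms'.
With no groups in the pattern, `findall` gives back each whole match — 3 here.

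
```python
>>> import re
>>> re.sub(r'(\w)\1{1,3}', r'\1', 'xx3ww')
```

`\1` is not a pattern — it's the concrete string captured by group 1, re-applied verbatim.
Matches: at [0:2] → 'xx'; at [3:5] → 'ww'.
The replacement refers to a captured group, so each match is rewritten using its own captured text.

'x3w'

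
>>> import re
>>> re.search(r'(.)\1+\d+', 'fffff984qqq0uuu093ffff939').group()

A backreference is literal: `\1` must see the identical characters the first group matched.
The match spans [0:8] → 'fffff984'.

'fffff984'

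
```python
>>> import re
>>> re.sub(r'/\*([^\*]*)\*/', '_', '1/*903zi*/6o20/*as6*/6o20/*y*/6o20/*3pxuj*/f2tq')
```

'1_6o20_6o20_6o20_f2tq'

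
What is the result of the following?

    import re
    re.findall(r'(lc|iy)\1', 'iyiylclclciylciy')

['iy', 'lc']

`\1` is not a pattern — it's the concrete string captured by group 1, re-applied verbatim.
With a single group, `findall` returns only what that group captured — 2 items.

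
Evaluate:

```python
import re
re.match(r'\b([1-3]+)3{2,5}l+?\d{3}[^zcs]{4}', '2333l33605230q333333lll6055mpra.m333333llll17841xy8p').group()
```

Pattern: a word boundary (`\b`, zero-width); then one or more of a character in [1-3] (captured); then 2 to 5 of the literal '3', then one or more of the literal 'l' (lazy); then exactly 3 of a digit, then exactly 4 of any character except [zcs].
`re.match` won't scan ahead — the pattern has to work from the very first character.
The match spans [0:12] → '2333l3360523'.
Captured: group 1 = '23'.

'2333l3360523'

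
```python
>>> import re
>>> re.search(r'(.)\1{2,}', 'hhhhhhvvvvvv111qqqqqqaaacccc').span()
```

(0, 6)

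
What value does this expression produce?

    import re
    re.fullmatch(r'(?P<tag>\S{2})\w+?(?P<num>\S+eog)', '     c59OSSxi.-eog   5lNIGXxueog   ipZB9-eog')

None

This matches exactly 2 of a non-whitespace character (captured as 'tag'); then one or more of a word character (lazy); then one or more of a non-whitespace character, then the literal 'eog' (captured as 'num').
For `fullmatch`, every character of the input must be accounted for by the pattern.
Here the pattern can't cover the whole string, so the call returns None.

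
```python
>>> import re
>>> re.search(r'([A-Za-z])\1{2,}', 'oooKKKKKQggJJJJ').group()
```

'ooo'

The backreference `\1` re-matches whatever the first group consumed, character for character.
`re.search` tries every starting position until one works.
The match spans [0:3] → 'ooo'.
Captured: group 1 = 'o'.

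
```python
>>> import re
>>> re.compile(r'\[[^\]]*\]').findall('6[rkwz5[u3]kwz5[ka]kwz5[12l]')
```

['[rkwz5[u3]', '[ka]', '[12l]']

Matches: at [1:11] → '[rkwz5[u3]'; at [15:19] → '[ka]'; at [23:28] → '[12l]'.
No capturing groups, so `findall` returns the 3 full match strings.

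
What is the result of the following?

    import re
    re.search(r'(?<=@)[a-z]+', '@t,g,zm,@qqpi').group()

't'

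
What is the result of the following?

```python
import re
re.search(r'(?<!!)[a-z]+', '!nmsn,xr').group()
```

'msn'

The negative lookahead/lookbehind blocks any match where the forbidden context is present.
`search` walks the string left to right and returns the first match it finds.
The match spans [2:5] → 'msn'.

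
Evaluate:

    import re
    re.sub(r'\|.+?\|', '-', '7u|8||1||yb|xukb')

A `+?`/`*?`/`{m,n}?` starts at its minimum and grows only as far as needed for what follows to match.
Every occurrence is swapped for '-'.

'7u---xukb'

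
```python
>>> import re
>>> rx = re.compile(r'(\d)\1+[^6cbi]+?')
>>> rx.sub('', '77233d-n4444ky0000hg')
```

`\1` is not a pattern — it's the concrete string captured by group 1, re-applied verbatim.
Matches: at [0:3] → '772'; at [3:6] → '33d'; at [8:13] → '4444k'; at [14:19] → '0000h'.
Every occurrence is swapped for ''.

'-nyg'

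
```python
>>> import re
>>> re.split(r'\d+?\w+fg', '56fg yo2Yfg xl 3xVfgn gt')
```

['', ' yo', ' xl ', 'n gt']

This matches one or more of a digit (lazy); then one or more of a word character, then the literal 'fg'.
Matches to split on: at [0:4] → '56fg'; at [7:11] → '2Yfg'; at [15:20] → '3xVfg'.
The string is cut at each match, leaving 4 pieces.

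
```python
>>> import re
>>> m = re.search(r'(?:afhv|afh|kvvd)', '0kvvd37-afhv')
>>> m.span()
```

The match spans [1:5] → 'kvvd'.

(1, 5)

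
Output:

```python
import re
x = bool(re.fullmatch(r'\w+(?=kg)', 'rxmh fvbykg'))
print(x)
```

`re.fullmatch` is like wrapping the pattern in `^…$` (in single-line mode).
Here the pattern can't cover the whole string, so the call returns None, and `bool(None)` is False.

False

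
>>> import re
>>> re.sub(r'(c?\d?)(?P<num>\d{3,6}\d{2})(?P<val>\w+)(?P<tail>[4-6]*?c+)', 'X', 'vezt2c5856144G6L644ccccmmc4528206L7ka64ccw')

This matches optionally a literal 'c', then optionally a digit (captured); then 3 to 6 of a digit, then exactly 2 of a digit (captured as 'num'); then one or more of a word character (captured as 'val'); then zero or more of a character in [4-6] (lazy), then one or more of the literal 'c' (captured as 'tail').
Every occurrence is swapped for 'X'.

'vezt2Xw'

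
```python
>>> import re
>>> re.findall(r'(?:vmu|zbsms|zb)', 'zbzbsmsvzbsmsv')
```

['zb', 'zbsms', 'zbsms']

Branches in `(...|...)` are attempted left-to-right; the first branch that allows the whole pattern to succeed is taken.
`findall` yields the raw match text (3 of them) because the pattern has no groups.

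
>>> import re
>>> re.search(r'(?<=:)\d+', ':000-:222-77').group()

The `(?=…)`/`(?<=…)` assertion just peeks at neighbouring text; it doesn't advance the match position.
The match spans [1:4] → '000'.

'000'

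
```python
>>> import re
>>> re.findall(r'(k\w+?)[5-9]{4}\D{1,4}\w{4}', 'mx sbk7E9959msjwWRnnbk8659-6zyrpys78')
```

This matches the literal 'k', then one or more of a word character (lazy) (captured); then exactly 4 of a character in [5-9], then 1 to 4 of a non-digit, then exactly 4 of a word character.
A `+?`/`*?`/`{m,n}?` starts at its minimum and grows only as far as needed for what follows to match.
Matches: at [5:20] match 'k7E9959msjwWRnn', group 1 = 'k7E'.
Because there's exactly one group, `findall` drops the full match and keeps group 1 from the one hit.

['k7E']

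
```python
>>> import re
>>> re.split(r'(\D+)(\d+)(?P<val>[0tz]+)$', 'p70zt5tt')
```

['p70', 'zt', '5', 'tt', '']

The pattern matches one or more of a non-digit (captured); then one or more of a digit (captured); then one or more of one of [0tz] (captured as 'val'); then anchored at the end.
Matches to split on: at [3:8] → 'zt5tt'.
The group in the pattern means `split` returns the separators' captures alongside the pieces.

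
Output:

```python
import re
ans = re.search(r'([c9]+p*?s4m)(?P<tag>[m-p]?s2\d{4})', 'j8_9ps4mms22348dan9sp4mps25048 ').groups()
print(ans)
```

The match spans [3:15] → '9ps4mms22348'.
Captured: group 1 = '9ps4m', group 2 = 'ms22348'.

('9ps4m', 'ms22348')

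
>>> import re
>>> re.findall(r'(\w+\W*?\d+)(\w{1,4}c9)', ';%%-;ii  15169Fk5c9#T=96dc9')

[('ii  15169', 'Fk5c9'), ('T=96', 'dc9')]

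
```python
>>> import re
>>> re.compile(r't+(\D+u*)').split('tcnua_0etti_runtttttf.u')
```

The pattern matches one or more of a literal 't'; then one or more of a non-digit, then zero or more of a literal 'u' (captured).
Matches to split on: at [0:6] → 'tcnua_'; at [8:23] → 'tti_runtttttf.u'.
The group in the pattern means `split` returns the separators' captures alongside the pieces.

['', 'cnua_', '0e', 'i_runtttttf.u', '']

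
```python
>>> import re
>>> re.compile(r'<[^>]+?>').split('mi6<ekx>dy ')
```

The string is cut at each match, leaving 2 pieces.

['mi6', 'dy ']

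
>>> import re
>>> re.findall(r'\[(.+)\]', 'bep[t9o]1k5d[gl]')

['t9o]1k5d[gl']

Walking the string: at [3:16] match '[t9o]1k5d[gl]', group 1 = 't9o]1k5d[gl'.
Because there's exactly one group, `findall` drops the full match and keeps group 1 from the one hit.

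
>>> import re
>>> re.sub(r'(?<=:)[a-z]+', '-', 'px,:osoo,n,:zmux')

The positive lookaround only admits positions where the adjacent text matches; those characters stay outside the span.
Every occurrence is swapped for '-'.

'px,:-,n,:-'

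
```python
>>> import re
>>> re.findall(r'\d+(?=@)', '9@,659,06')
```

['9']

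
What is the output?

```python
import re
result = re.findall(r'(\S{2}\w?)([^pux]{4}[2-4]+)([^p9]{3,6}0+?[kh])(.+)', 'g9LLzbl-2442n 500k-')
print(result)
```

[('9LL', 'zbl-2442', 'n 500k', '-')]

The pattern matches exactly 2 of a non-whitespace character, then optionally a word character (captured); then exactly 4 of any character except [pux], then one or more of a character in [2-4] (captured); then 3 to 6 of any character except [p9], then one or more of a literal '0' (lazy), then one of [kh] (captured); then one or more of any character (captured).
Walking the string: at [1:19] match '9LLzbl-2442n 500k-', groups = ('9LL', 'zbl-2442', 'n 500k', '-').
With 4 capturing groups, `findall` returns a 4-tuple per match.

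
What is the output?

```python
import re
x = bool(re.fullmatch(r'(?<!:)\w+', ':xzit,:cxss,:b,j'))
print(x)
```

False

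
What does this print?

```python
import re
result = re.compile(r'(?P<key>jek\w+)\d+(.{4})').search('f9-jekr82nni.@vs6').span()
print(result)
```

(3, 13)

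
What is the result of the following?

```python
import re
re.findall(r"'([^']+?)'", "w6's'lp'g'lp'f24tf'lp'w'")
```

`findall` collects group 1 from each match (4 total).

['s', 'g', 'f24tf', 'w']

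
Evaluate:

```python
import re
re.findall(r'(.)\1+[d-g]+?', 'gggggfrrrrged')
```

['g', 'r']

The backreference `\1` re-matches whatever the first group consumed, character for character.
`findall` collects group 1 from each match (2 total).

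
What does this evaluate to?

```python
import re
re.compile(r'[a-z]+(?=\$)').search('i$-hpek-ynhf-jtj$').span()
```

The lookaround is zero-width — it requires the adjacent text to match without consuming it, so the asserted text isn't part of the match.
The match spans [0:1] → 'i'.

(0, 1)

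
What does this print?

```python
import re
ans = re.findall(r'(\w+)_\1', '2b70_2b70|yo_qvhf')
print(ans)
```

`\1` has to match the exact text group 1 already captured.
Walking the string: at [0:9] match '2b70_2b70', group 1 = '2b70'.
`findall` collects group 1 from the one match (1 total).

['2b70']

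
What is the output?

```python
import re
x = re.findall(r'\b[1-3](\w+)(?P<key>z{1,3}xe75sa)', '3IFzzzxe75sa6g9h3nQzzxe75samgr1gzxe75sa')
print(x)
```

[('IFzzzxe75sa6g9h3nQzzxe75samgr1g', 'zxe75sa')]

This matches a word boundary (`\b`, zero-width); then a character in [1-3]; then one or more of a word character (captured); then 1 to 3 of a literal 'z', then the literal 'xe7', then the literal '5sa' (captured as 'key').
Scanning left to right: at [0:39] match '3IFzzzxe75sa6g9h3nQzzxe75samgr1gzxe75sa', groups = ('IFzzzxe75sa6g9h3nQzzxe75samgr1g', 'zxe75sa').
Multiple groups make `findall` return tuples — one 2-tuple for the one match.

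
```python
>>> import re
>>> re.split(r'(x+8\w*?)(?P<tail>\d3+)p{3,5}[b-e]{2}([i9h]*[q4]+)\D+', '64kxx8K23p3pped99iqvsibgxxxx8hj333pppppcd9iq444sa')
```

A non-greedy quantifier consumes as few characters as it can — just enough that the remainder of the pattern still matches from where it stops; whatever follows it matches normally.
Because the pattern has a capturing group, `split` also inserts each captured text between the pieces.

['64k', 'xx8K23p3pped99iqvsibgxxxx8hj', '333', '9iq444', '']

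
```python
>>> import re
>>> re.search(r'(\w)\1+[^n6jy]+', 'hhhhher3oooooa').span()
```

After group 1 captures some text, `\1` only succeeds where that same text appears again.
`re.search` scans for the first position where the pattern succeeds.
The match spans [0:14] → 'hhhhher3oooooa'.
Captured: group 1 = 'h'.

(0, 14)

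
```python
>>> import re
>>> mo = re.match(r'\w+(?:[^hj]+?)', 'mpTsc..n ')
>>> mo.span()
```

(0, 6)

The pattern matches one or more of a word character; then one or more of any character except [hj] (lazy) (non-capturing group).
With the lazy modifier that quantifier settles for the fewest repetitions that let the rest of the pattern succeed (the atoms after it are unaffected and can still be greedy).
`re.match` won't scan ahead — the pattern has to work from the very first character.
The match spans [0:6] → 'mpTsc.'.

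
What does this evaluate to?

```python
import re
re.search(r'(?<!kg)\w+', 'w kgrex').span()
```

(0, 1)

The negative lookaround is zero-width — it rules out positions where the adjacent text would match, without consuming anything.
`search` walks the string left to right and returns the first match it finds.
The match spans [0:1] → 'w'.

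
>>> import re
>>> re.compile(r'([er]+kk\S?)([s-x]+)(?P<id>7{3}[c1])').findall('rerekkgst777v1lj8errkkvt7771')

[('errkkv', 't', '7771')]

This matches one or more of one of [er], then the literal 'kk', then optionally a non-whitespace character (captured); then one or more of a character in [s-x] (captured); then exactly 3 of the literal '7', then one of [c1] (captured as 'id').
3 groups means the one result is a tuple of 3 captured strings — 1 here.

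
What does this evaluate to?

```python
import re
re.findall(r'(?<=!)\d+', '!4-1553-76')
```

['4']

The positive lookaround only admits positions where the adjacent text matches; those characters stay outside the span.
No capturing groups, so `findall` returns the 1 full match string.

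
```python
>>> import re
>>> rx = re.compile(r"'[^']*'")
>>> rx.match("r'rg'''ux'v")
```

`re.match` only tries the pattern at the start of the string.
Here the pattern fails at index 0, so the call returns None.

None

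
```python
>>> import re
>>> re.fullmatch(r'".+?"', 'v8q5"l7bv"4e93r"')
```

`re.fullmatch` requires the pattern to consume the entire string.
Here there's no way to consume every character, so the call returns None.

None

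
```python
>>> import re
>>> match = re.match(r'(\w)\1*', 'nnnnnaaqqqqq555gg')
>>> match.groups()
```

('n',)

The match spans [0:5] → 'nnnnn'.
Captured: group 1 = 'n'.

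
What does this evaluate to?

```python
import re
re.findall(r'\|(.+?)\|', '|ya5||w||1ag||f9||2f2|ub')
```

Lazy quantifiers expand one character at a time until the remainder of the pattern can match.
Because there's exactly one group, `findall` drops the full match and keeps group 1 from each hit.

['ya5', 'w', '1ag', 'f9', '2f2']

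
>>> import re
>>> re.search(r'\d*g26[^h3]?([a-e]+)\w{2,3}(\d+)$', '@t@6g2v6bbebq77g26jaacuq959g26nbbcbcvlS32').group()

The pattern matches zero or more of a digit, then the literal 'g26', then optionally any character except [h3]; then one or more of a character in [a-e] (captured); then 2 to 3 of a word character; then one or more of a digit (captured); then anchored at the end.
`re.search` tries every starting position until one works.
The match spans [24:41] → '959g26nbbcbcvlS32'.
Captured: group 1 = 'bbcbc', group 2 = '32'.

'959g26nbbcbcvlS32'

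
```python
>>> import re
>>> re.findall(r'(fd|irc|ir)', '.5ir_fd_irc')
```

['ir', 'fd', 'irc']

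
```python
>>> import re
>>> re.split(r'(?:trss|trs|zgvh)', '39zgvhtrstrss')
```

The regex engine tests alternatives in the order written; an earlier branch that matches wins even if a later one would match more.
Matches to split on: at [2:6] → 'zgvh'; at [6:9] → 'trs'; at [9:13] → 'trss'.
The string is cut at each match, leaving 4 pieces.

['39', '', '', '']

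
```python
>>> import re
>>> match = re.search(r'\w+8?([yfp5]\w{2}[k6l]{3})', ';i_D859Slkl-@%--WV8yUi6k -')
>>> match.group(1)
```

'59Slkl'

The match spans [1:11] → 'i_D859Slkl'.
Captured: group 1 = '59Slkl'.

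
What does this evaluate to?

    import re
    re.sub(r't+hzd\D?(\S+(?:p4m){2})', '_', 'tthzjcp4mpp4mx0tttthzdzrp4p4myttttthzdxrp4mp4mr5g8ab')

'tthzjcp4mpp4mx0_r5g8ab'

Pattern: one or more of the literal 't', then the literal 'hzd', then optionally a non-digit; then one or more of a non-whitespace character, then the literal 'p4m' repeated 2 times (captured).
Matches: at [15:46] → 'tttthzdzrp4p4myttttthzdxrp4mp4m'.
Each match is replaced by '_'.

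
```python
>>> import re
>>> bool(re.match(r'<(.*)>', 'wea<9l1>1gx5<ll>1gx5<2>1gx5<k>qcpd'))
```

`re.match` won't scan ahead — the pattern has to work from the very first character.
Here position 0 doesn't satisfy it, so the call returns None, and `bool(None)` is False.

False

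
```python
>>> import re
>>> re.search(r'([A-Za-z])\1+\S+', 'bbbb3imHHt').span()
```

(0, 10)

A backreference is literal: `\1` must see the identical characters the first group matched.
Unlike `match`, `search` isn't anchored — it looks for the pattern anywhere in the string.
The match spans [0:10] → 'bbbb3imHHt'.
Captured: group 1 = 'b'.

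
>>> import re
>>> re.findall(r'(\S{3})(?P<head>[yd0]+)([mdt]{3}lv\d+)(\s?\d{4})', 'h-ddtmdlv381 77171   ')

This matches exactly 3 of a non-whitespace character (captured); then one or more of one of [yd0] (captured as 'head'); then exactly 3 of one of [mdt], then the literal 'lv', then one or more of a digit (captured); then optionally whitespace, then exactly 4 of a digit (captured).
Multiple groups make `findall` return tuples — one 4-tuple for the one match.

[('h-d', 'd', 'tmdlv381', ' 7717')]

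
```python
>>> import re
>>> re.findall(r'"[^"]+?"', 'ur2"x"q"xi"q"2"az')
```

`findall` yields the raw match text (3 of them) because the pattern has no groups.

['"x"', '"xi"', '"2"']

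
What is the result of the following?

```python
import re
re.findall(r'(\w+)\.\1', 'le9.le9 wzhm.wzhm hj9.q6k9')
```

['le9', 'wzhm']

After group 1 captures some text, `\1` only succeeds where that same text appears again.
One capturing group, so `findall` returns just the captured substring from each match — 2 in all.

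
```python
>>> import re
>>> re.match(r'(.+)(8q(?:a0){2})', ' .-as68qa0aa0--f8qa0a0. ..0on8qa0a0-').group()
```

' .-as68qa0aa0--f8qa0a0. ..0on8qa0a0'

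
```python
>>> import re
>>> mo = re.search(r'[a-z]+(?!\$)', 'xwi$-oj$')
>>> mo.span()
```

Because the assertion is negative and zero-width, positions next to the forbidden text are skipped.
The match spans [0:2] → 'xw'.

(0, 2)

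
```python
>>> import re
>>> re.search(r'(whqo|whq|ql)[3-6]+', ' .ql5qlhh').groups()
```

The match spans [2:5] → 'ql5'.
Captured: group 1 = 'ql'.

('ql',)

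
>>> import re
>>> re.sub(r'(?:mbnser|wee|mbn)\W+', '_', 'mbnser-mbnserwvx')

'_mbnserwvx'

Matches: at [0:7] → 'mbnser-'.
Every occurrence is swapped for '_'.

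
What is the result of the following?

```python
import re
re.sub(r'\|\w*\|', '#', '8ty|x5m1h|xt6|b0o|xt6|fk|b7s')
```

'8ty#xt6#xt6#b7s'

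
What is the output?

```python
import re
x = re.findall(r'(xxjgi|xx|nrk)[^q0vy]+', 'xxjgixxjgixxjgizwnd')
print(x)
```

['xxjgi']

The regex engine tests alternatives in the order written; an earlier branch that matches wins even if a later one would match more.
Walking the string: at [0:19] match 'xxjgixxjgixxjgizwnd', group 1 = 'xxjgi'.
One capturing group, so `findall` returns just the captured substring from the one match — 1 in all.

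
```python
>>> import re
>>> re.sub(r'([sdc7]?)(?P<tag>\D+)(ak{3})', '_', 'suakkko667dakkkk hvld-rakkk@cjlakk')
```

'_o66_@cjlakk'

This matches optionally one of [sdc7] (captured); then one or more of a non-digit (captured as 'tag'); then the literal 'a', then exactly 3 of the literal 'k' (captured).
Each match is replaced by '_'.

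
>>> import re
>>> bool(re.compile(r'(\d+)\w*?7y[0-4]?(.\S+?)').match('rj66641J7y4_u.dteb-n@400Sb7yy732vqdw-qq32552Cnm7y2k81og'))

Pattern: one or more of a digit (captured); then zero or more of a word character (lazy), then the literal '7y', then optionally a character in [0-4]; then any character, then one or more of a non-whitespace character (lazy) (captured).
`re.match` won't scan ahead — the pattern has to work from the very first character.
Here position 0 doesn't satisfy it, so the call returns None, and `bool(None)` is False.

False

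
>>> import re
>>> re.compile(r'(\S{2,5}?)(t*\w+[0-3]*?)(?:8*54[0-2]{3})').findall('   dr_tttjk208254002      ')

[('dr', '_tttjk2082')]

This matches 2 to 5 of a non-whitespace character (lazy) (captured); then zero or more of a literal 't', then one or more of a word character, then zero or more of a character in [0-3] (lazy) (captured); then zero or more of a literal '8', then the literal '54', then exactly 3 of a character in [0-2] (non-capturing group).
Walking the string: at [3:20] match 'dr_tttjk208254002', groups = ('dr', '_tttjk2082').
Multiple groups make `findall` return tuples — one 2-tuple for the one match.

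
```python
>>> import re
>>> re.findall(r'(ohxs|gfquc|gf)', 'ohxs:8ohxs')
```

Scanning left to right: at [0:4] match 'ohxs', group 1 = 'ohxs'; at [6:10] match 'ohxs', group 1 = 'ohxs'.
`findall` collects group 1 from each match (2 total).

['ohxs', 'ohxs']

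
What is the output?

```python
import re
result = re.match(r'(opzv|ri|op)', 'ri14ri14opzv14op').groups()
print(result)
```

('ri',)

The match spans [0:2] → 'ri'.
Captured: group 1 = 'ri'.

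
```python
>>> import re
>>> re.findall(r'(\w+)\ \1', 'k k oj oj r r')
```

The backreference `\1` re-matches whatever the first group consumed, character for character.
Matches: at [0:3] match 'k k', group 1 = 'k'; at [4:9] match 'oj oj', group 1 = 'oj'; at [10:13] match 'r r', group 1 = 'r'.
`findall` collects group 1 from each match (3 total).

['k', 'oj', 'r']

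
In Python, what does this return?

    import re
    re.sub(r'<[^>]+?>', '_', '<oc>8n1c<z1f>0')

'_8n1c_0'

Matches: at [0:4] → '<oc>'; at [8:13] → '<z1f>'.
Each match is replaced by '_'.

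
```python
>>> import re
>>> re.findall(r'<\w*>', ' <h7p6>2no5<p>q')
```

['<h7p6>', '<p>']

Scanning left to right: at [1:7] → '<h7p6>'; at [11:14] → '<p>'.
No capturing groups, so `findall` returns the 2 full match strings.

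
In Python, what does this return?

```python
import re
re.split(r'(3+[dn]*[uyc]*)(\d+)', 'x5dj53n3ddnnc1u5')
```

['x5dj5', '3n', '3', 'ddnnc1u5']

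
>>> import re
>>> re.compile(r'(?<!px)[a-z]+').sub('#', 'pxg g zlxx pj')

'# # # #'

The negative lookahead/lookbehind blocks any match where the forbidden context is present.
Matches: at [0:3] → 'pxg'; at [4:5] → 'g'; at [6:10] → 'zlxx'; at [11:13] → 'pj'.
Each match is replaced by '#'.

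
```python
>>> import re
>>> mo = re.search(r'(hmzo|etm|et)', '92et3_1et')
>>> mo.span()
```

(2, 4)

`re.search` tries every starting position until one works.
The match spans [2:4] → 'et'.
Captured: group 1 = 'et'.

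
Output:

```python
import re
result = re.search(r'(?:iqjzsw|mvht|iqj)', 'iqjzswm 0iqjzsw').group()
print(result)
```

iqjzsw

Alternation tries branches left to right and keeps the first one that lets the overall match succeed at that position.
The match spans [0:6] → 'iqjzsw'.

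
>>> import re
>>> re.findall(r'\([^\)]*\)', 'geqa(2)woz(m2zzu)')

['(2)', '(m2zzu)']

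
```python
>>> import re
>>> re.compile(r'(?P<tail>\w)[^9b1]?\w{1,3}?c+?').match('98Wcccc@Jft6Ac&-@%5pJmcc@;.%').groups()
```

('9',)

The match spans [0:4] → '98Wc'.
Captured: group 1 = '9'.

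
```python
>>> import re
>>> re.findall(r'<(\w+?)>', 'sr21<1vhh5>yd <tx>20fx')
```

['1vhh5', 'tx']

One capturing group, so `findall` returns just the captured substring from each match — 2 in all.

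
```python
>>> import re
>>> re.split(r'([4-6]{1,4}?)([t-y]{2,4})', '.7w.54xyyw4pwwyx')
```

['.7w.', '54', 'xyyw', '4pwwyx']

The pattern matches 1 to 4 of a character in [4-6] (lazy) (captured); then 2 to 4 of a character in [t-y] (captured).
Matches to split on: at [4:10] → '54xyyw'.
`re.split` interleaves the captured-group text with the surrounding fragments.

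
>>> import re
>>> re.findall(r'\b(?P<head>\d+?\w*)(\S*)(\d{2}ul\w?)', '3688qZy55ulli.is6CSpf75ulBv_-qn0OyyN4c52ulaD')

The pattern matches a word boundary (`\b`, zero-width); then one or more of a digit (lazy), then zero or more of a word character (captured as 'head'); then zero or more of a non-whitespace character (captured); then exactly 2 of a digit, then the literal 'ul', then optionally a word character (captured).
`findall` packs the 3 group values into a tuple for every match.

[('3688qZy55ulli', '.is6CSpf75ulBv_-qn0OyyN4c', '52ula')]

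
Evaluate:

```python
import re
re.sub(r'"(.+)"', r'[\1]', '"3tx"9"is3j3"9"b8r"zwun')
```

Matches: at [0:19] → '"3tx"9"is3j3"9"b8r"'.
The replacement refers to a captured group, so each match is rewritten using its own captured text.

'[3tx"9"is3j3"9"b8r]zwun'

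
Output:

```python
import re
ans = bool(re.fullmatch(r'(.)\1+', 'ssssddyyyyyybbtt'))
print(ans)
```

False

After group 1 captures some text, `\1` only succeeds where that same text appears again.
`re.fullmatch` is like wrapping the pattern in `^…$` (in single-line mode).
Here there's no way to consume every character, so the call returns None, and `bool(None)` is False.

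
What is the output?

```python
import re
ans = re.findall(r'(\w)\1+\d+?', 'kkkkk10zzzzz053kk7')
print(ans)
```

After group 1 captures some text, `\1` only succeeds where that same text appears again.
Because there's exactly one group, `findall` drops the full match and keeps group 1 from each hit.

['k', 'z', 'k']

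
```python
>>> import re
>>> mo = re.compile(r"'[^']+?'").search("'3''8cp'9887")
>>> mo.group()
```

"'3'"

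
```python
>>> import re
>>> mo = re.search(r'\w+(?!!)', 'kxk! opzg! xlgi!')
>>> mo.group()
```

'kx'

Because the assertion is negative and zero-width, positions next to the forbidden text are skipped.
The match spans [0:2] → 'kx'.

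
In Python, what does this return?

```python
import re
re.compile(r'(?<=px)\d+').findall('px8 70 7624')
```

The `(?=…)`/`(?<=…)` assertion just peeks at neighbouring text; it doesn't advance the match position.
Matches: at [2:3] → '8'.
`findall` yields the raw match text (1 of them) because the pattern has no groups.

['8']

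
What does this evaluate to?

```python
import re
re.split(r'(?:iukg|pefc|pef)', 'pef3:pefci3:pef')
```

['', '3:', 'i3:', '']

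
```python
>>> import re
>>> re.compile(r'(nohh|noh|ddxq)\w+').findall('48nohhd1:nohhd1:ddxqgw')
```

Alternation isn't longest-match — the leftmost alternative that fits at this position is chosen.
Scanning left to right: at [2:8] match 'nohhd1', group 1 = 'nohh'; at [9:15] match 'nohhd1', group 1 = 'nohh'; at [16:22] match 'ddxqgw', group 1 = 'ddxq'.
`findall` collects group 1 from each match (3 total).

['nohh', 'nohh', 'ddxq']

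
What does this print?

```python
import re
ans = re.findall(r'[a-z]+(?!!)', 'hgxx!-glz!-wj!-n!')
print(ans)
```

['hgx', 'gl', 'w']

A negative assertion filters positions out without eating any characters.
With no groups in the pattern, `findall` gives back each whole match — 3 here.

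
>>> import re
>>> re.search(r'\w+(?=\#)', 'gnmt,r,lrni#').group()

'lrni'

The positive lookaround only admits positions where the adjacent text matches; those characters stay outside the span.
Unlike `match`, `search` isn't anchored — it looks for the pattern anywhere in the string.
The match spans [7:11] → 'lrni'.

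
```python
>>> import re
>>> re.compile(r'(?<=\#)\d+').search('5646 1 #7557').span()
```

Because the assertion is zero-width, the text it checks is not consumed and won't appear in the result.
The match spans [8:12] → '7557'.

(8, 12)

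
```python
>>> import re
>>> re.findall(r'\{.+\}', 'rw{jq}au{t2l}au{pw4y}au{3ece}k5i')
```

Matches: at [2:29] → '{jq}au{t2l}au{pw4y}au{3ece}'.
With no groups in the pattern, `findall` gives back each whole match — 1 here.

['{jq}au{t2l}au{pw4y}au{3ece}']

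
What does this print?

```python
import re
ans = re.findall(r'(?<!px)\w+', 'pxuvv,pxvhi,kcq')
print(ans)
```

A negative assertion filters positions out without eating any characters.
No capturing groups, so `findall` returns the 3 full match strings.

['pxuvv', 'pxvhi', 'kcq']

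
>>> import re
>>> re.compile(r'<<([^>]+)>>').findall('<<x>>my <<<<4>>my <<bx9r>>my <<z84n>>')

['x', '<<4', 'bx9r', 'z84n']

Because there's exactly one group, `findall` drops the full match and keeps group 1 from each hit.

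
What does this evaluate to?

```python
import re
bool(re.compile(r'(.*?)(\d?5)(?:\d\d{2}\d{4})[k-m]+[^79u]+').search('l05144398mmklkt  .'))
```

This matches zero or more of any character (lazy) (captured); then optionally a digit, then the literal '5' (captured); then a digit, then exactly 2 of a digit, then exactly 4 of a digit (non-capturing group); then one or more of a character in [k-m]; then one or more of any character except [79u].
`search` walks the string left to right and returns the first match it finds.
Here the pattern never matches, so the call returns None, and `bool(None)` is False.

False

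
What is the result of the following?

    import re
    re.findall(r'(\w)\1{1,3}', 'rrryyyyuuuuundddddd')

['r', 'y', 'u', 'd', 'd']

`\1` is not a pattern — it's the concrete string captured by group 1, re-applied verbatim.
Because there's exactly one group, `findall` drops the full match and keeps group 1 from each hit.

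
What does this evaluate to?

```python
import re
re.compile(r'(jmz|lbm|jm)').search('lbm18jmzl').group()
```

The match spans [0:3] → 'lbm'.

'lbm'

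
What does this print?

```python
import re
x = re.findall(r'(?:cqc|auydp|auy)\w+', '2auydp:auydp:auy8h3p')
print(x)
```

`findall` yields the raw match text (3 of them) because the pattern has no groups.

['auydp', 'auydp', 'auy8h3p']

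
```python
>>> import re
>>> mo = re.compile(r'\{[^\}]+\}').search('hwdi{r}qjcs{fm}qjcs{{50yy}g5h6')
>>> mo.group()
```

'{r}'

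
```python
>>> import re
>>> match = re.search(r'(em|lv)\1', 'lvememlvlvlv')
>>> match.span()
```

(2, 6)

After group 1 captures some text, `\1` only succeeds where that same text appears again.
Unlike `match`, `search` isn't anchored — it looks for the pattern anywhere in the string.
The match spans [2:6] → 'emem'.
Captured: group 1 = 'em'.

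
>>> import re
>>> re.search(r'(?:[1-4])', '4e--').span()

(0, 1)

The pattern matches a character in [1-4] (non-capturing group).
`re.search` tries every starting position until one works.
The match spans [0:1] → '4'.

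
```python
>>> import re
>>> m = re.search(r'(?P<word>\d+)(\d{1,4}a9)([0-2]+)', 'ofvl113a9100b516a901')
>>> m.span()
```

(4, 12)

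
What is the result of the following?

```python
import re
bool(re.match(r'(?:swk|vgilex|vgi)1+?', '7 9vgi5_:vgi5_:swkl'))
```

False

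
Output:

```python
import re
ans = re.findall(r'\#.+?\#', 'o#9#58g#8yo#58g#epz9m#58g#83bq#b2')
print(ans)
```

With the lazy modifier that quantifier settles for the fewest repetitions that let the rest of the pattern succeed (the atoms after it are unaffected and can still be greedy).
Scanning left to right: at [1:4] → '#9#'; at [7:12] → '#8yo#'; at [15:22] → '#epz9m#'; at [25:31] → '#83bq#'.
With no groups in the pattern, `findall` gives back each whole match — 4 here.

['#9#', '#8yo#', '#epz9m#', '#83bq#']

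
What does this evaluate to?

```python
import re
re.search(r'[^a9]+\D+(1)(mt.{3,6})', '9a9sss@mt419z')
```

Here the pattern never matches, so the call returns None.

None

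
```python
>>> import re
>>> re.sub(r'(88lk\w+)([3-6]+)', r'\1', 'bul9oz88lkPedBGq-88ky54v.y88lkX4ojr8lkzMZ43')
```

'bul9oz88lkPedBGq-88ky54v.y88lkX4ojr8lkzMZ4'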